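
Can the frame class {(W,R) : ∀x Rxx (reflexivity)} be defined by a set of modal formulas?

Definable; □q → q defines it

The condition is reflexivity. A defining modal formula is □q → q.
Suppose □q→q is valid. At any x set V(q)={w : Rxw}. Then □q holds at x, so q holds at x, i.e. Rxx.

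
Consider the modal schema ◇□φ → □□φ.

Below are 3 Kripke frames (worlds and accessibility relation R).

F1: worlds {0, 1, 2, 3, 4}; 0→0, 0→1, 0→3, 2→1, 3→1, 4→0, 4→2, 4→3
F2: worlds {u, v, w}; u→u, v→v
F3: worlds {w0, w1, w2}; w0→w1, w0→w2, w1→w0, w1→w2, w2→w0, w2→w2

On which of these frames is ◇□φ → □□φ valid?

F2

Frame correspondent (Sahlqvist): ∀x ∀y ∀z ((xRy ∧ xR²z) → ∃w (yRw ∧ z = w)) — i.e. a generalized confluence (Geach) condition.
F1: fails — 0R1, 0R²0 but no w with 1Rw and 0=w.
F2: ✓.
F3: fails — w1Rw0, w1R²w0 but no w with w0Rw and w0=w.
Valid on: F2.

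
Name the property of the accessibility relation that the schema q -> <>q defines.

Replacing q by ¬q and contraposing gives the equivalent schema □q → q.
Suppose □q→q is valid. At any x set V(q)={w : Rxw}. Then □q holds at x, so q holds at x, i.e. Rxx.
Conversely, on a frame with reflexivity the schema holds at every world under every valuation.
Frame condition: forall x Rxx.

reflexivity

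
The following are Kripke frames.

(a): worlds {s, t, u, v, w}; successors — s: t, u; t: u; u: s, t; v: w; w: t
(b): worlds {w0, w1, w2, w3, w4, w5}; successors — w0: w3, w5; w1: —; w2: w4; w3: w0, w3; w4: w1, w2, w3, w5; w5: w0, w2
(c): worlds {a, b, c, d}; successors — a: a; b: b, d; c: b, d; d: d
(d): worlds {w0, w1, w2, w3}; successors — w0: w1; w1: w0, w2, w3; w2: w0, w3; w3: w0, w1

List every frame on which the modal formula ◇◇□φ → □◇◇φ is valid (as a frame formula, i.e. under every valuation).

(c)

Frame correspondent (Sahlqvist): ∀x ∀y ∀z ((xR²y ∧ xRz) → ∃w (yRw ∧ zR²w)) — i.e. a generalized confluence (Geach) condition.
(a): fails — sR²t, sRt but no w* with tRw* and tR²w*.
(b): fails — w0R²w2, w0Rw3 but no w with w2Rw and w3R²w.
(c): holds.
(d): fails — w1R²w0, w1Rw0 but no w with w0Rw and w0R²w.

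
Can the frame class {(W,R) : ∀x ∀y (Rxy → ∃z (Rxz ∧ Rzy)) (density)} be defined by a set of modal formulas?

Yes: it is density, defined by the C4 schema □□p → □p.
Suppose □□p→□p is valid. Take Rxy and set V(p)={w : xR²w}. Then □□p at x, so □p at x, so p at y, i.e. ∃z(Rxz∧Rzy).

Yes, by □□p → □p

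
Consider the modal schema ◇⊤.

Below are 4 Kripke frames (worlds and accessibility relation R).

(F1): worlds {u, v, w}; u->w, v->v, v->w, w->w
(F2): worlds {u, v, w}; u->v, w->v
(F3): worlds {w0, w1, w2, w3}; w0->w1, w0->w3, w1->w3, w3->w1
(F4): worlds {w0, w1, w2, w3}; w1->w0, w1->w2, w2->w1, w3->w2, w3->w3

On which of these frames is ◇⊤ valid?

(F1)

This is the axiom for seriality; its first-order frame correspondent is ∀x ∃y Rxy.
(F1): holds.
(F2): fails — world v has no successor.
(F3): fails — world w2 has no successor.
(F4): fails — world w0 has no successor.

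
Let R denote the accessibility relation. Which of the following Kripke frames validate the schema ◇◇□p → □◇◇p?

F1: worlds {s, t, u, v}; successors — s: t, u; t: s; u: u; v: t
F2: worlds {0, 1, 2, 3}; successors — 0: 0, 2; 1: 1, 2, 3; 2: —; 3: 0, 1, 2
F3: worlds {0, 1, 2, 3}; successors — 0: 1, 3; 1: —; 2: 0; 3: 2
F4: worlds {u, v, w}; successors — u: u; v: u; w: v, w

The schema corresponds to a generalized confluence (Geach) condition: ∀x ∀y ∀z ((xR²y ∧ xRz) → ∃w (yRw ∧ zR²w)).
F1: condition met.
F2: fails — 0R²0, 0R2 but no w with 0Rw and 2R²w.
F3: fails — 0R²2, 0R1 but no w with 2Rw and 1R²w.
F4: fails — wR²w, wRv but no t with wRt and vR²t.

F1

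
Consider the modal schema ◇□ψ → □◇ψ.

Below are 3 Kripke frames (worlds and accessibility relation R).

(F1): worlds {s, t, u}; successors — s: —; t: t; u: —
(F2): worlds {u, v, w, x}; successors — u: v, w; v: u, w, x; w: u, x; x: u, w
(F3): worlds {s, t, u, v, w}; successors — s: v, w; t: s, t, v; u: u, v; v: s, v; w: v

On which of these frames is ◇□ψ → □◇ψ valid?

(F1), (F3)

The schema corresponds to convergence: ∀x ∀y ∀z (Rxy ∧ Rxz → ∃w (Ryw ∧ Rzw)).
(F1): ✓.
(F2): fails — Rvw and Rvu but w and u have no common successor.
(F3): ✓.
Valid on: (F1), (F3).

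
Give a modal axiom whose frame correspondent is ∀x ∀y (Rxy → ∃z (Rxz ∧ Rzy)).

□□r → □r

This is density; the standard corresponding axiom is C4: □□r → □r.
Suppose □□r→□r is valid. Take Rxy and set V(r)={w : xR²w}. Then □□r at x, so □r at x, so r at y, i.e. ∃z(Rxz∧Rzy).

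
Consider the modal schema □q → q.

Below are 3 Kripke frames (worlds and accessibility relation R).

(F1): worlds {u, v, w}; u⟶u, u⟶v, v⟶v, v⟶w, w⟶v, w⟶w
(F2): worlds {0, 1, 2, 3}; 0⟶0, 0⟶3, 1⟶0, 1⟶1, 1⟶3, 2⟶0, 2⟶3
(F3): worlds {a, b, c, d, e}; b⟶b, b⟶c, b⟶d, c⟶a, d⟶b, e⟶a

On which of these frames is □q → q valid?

The schema corresponds to reflexivity: ∀x Rxx.
(F1): holds.
(F2): fails — world 2 does not see itself.
(F3): fails — world a does not see itself.

(F1)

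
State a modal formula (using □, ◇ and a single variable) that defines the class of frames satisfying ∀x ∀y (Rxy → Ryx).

The condition is symmetry. The B schema q → □◇q defines it.
Suppose q→□◇q is valid. Take Rxy and set V(q)={x}. Then q at x, so □◇q at x, so ◇q at y, so some z with Ryz has q; z=x, i.e. Ryx.

q → □◇q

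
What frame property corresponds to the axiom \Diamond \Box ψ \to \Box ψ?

This is frame-equivalent to ◇ψ → □◇ψ (substitute ¬ψ for ψ and contrapose).
Suppose ◇ψ→□◇ψ is valid. Take Rxy, Rxz and set V(ψ)={y}. Then ◇ψ at x, so □◇ψ at x, so ◇ψ at z, so some w with Rzw has ψ; w=y, i.e. Rzy. By symmetry of the argument, Ryz.
Conversely, on a frame with the Euclidean property the schema holds at every world under every valuation.
So the correspondent is the Euclidean property.

the Euclidean property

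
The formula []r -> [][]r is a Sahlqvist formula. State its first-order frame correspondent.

This schema is the 4 axiom.
It corresponds to transitivity: forall x forall y forall z (Rxy & Ryz -> Rxz).

Transitivity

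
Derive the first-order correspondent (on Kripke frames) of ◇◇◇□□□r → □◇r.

This is a Sahlqvist (Geach-type) schema ◇^3□^3r → □^1◇^1r.
Minimal-valuation argument: fix x; take any y with xR^3y and any z with xR^1z. Set V(r) to the set of worlds R-reachable from y in exactly 3 steps. Then □^3r holds at y, so the antecedent holds at x; validity forces ◇^1r at z, giving a w with zR^1w and yR^3w.
First-order correspondent: ∀x ∀y ∀z ((xR³y ∧ xRz) → ∃w (yR³w ∧ zRw)).

∀x ∀y ∀z ((xR³y ∧ xRz) → ∃w (yR³w ∧ zRw))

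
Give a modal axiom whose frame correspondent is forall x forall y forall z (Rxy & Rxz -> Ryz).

◇p → □◇p

A defining formula is ◇p → □◇p (the 5 axiom).
Suppose ◇p→□◇p is valid. Take Rxy, Rxz and set V(p)={y}. Then ◇p at x, so □◇p at x, so ◇p at z, so some w with Rzw has p; w=y, i.e. Rzy. By symmetry of the argument, Ryz.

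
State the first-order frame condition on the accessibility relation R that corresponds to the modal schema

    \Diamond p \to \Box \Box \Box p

\forall x \forall y \forall z ((xRy \wedge x R^3 z) \to \exists w (y = w \wedge z = w))

This is a Sahlqvist (Geach-type) schema ◇^1□^0p → □^3◇^0p.
Minimal-valuation argument: fix x; take any y with xR^1y and any z with xR^3z. Set V(p) to the set of worlds R-reachable from y in exactly 0 steps. Then □^0p holds at y, so the antecedent holds at x; validity forces ◇^0p at z, giving a w with zR^0w and yR^0w.
First-order correspondent: \forall x \forall y \forall z ((xRy \wedge x R^3 z) \to \exists w (y = w \wedge z = w)).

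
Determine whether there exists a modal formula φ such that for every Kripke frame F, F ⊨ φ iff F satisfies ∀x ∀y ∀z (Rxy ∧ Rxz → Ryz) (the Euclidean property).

Yes, by ◇p → □◇p

This is a Sahlqvist condition; the 5 axiom ◇p → □◇p defines it.
Suppose ◇p→□◇p is valid. Take Rxy, Rxz and set V(p)={y}. Then ◇p at x, so □◇p at x, so ◇p at z, so some w with Rzw has p; w=y, i.e. Rzy. By symmetry of the argument, Ryz.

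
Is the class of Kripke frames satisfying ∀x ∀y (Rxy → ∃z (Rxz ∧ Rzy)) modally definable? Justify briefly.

Yes: it is density, defined by the C4 schema □□r → □r.
Suppose □□r→□r is valid. Take Rxy and set V(r)={w : xR²w}. Then □□r at x, so □r at x, so r at y, i.e. ∃z(Rxz∧Rzy).

Yes, by □□r → □r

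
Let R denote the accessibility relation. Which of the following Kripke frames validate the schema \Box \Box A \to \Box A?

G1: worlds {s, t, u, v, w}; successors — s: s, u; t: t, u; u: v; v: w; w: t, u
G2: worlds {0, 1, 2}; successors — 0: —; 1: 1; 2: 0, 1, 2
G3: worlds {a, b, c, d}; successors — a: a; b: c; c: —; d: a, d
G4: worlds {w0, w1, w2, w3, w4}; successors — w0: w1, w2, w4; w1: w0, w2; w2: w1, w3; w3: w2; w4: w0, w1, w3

G2

This is the axiom for density; its first-order frame correspondent is \forall x \forall y (Rxy \to \exists z (Rxz \wedge Rzy)).
G1: fails — Ruv but no z with Ruz and Rzv.
G2: ✓.
G3: fails — Rbc but no z with Rbz and Rzc.
G4: fails — Rw1w0 but no z with Rw1z and Rzw0.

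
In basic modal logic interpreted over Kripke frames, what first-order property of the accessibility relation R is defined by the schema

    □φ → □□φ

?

Suppose □φ→□□φ is valid. Take Rxy, Ryz and set V(φ)={w : Rxw}. Then □φ at x, so □□φ at x, so □φ at y, so φ at z, i.e. Rxz.
The converse is a direct semantic check.
So the correspondent is transitivity.

Transitivity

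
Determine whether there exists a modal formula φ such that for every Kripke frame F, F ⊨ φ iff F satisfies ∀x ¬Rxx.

No — not modally definable

If a class were modally definable it would be closed under surjective bounded morphisms (Goldblatt–Thomason).
The 4-cycle (worlds w0,w1,w2,w3 with w0→w1→w2→w3→w0) is irreflexive, and the map sending every world to a single reflexive point • is a surjective bounded morphism (forth: every edge maps to (•,•); back: every world has a successor). So any modal formula valid on the 4-cycle is also valid on the reflexive point, which is not irreflexive.
So no modal formula (or set of formulas) defines exactly the irreflexive frames.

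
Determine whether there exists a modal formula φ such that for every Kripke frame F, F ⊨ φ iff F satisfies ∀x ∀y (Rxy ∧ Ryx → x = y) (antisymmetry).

Modal frame validity is preserved under surjective bounded morphisms.
The 4-cycle (worlds w0,w1,w2,w3 with w0→w1→w2→w3→w0) is antisymmetric. Sending even-indexed worlds to • and odd-indexed worlds to ∘ is a surjective bounded morphism onto the two-world frame with •↔∘, which is not antisymmetric.
So no modal formula (or set of formulas) defines exactly the antisymmetric frames.

No — not modally definable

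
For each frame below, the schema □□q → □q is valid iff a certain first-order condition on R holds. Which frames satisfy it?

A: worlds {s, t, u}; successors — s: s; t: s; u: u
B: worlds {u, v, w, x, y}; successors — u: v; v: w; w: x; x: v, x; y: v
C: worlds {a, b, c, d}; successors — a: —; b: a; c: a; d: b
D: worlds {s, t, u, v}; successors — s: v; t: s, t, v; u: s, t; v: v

The schema corresponds to density: ∀x ∀y (Rxy → ∃z (Rxz ∧ Rzy)).
A: ✓.
B: fails — Ruv but no z with Ruz and Rzv.
C: fails — Rdb but no z with Rdz and Rzb.
D: ✓.

A, D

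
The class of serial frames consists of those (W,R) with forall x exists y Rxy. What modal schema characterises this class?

□ψ → ◇ψ

A defining formula is □ψ → ◇ψ (the D axiom).
Suppose □ψ→◇ψ is valid. At any x set V(ψ)=W. Then □ψ at x, so ◇ψ at x, so x has a successor.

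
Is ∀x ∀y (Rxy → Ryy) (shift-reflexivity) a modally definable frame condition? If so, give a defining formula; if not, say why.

Yes, by □(□p → p)

The condition is shift-reflexivity. A defining modal formula is □(□p → p).
Suppose □(□p→p) is valid. Take Rxy and set V(p)={w : Ryw}. Then at y, □p holds; since □(□p→p) at x, □p→p at y, so p at y, i.e. Ryy.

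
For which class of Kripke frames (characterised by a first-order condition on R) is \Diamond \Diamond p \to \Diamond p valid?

transitivity

Equivalently (dual form): □p → □□p.
Suppose □p→□□p is valid. Take Rxy, Ryz and set V(p)={w : Rxw}. Then □p at x, so □□p at x, so □p at y, so p at z, i.e. Rxz.
The converse is a direct semantic check.
So the correspondent is transitivity.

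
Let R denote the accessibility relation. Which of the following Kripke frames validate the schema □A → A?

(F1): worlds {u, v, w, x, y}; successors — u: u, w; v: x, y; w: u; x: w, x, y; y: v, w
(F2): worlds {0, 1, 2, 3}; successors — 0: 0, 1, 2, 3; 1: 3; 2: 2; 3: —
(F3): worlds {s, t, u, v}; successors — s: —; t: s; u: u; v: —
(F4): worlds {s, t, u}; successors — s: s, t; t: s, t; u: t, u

This is the axiom for reflexivity; its first-order frame correspondent is ∀x Rxx.
(F1): fails — world v does not see itself.
(F2): fails — world 1 does not see itself.
(F3): fails — world s does not see itself.
(F4): satisfies the condition.
Valid on: (F4).

(F4)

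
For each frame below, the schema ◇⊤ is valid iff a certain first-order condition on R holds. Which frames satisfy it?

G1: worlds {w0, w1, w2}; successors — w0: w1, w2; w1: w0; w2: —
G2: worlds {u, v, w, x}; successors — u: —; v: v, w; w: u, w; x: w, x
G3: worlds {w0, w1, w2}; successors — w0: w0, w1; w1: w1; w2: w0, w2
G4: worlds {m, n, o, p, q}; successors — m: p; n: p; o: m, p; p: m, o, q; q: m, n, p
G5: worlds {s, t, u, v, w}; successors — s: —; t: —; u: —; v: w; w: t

G3, G4

Frame correspondent (Sahlqvist): ∀x ∃y Rxy — i.e. seriality.
G1: fails — world w2 has no successor.
G2: fails — world u has no successor.
G3: condition met.
G4: condition met.
G5: fails — world s has no successor.
Valid on: G3, G4.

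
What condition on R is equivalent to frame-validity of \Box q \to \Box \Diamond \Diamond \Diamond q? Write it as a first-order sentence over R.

\forall x \forall z (xRz \to \exists w (xRw \wedge z R^3 w))

This is a Sahlqvist (Geach-type) schema ◇^0□^1q → □^1◇^3q.
First-order correspondent: \forall x \forall z (xRz \to \exists w (xRw \wedge z R^3 w)).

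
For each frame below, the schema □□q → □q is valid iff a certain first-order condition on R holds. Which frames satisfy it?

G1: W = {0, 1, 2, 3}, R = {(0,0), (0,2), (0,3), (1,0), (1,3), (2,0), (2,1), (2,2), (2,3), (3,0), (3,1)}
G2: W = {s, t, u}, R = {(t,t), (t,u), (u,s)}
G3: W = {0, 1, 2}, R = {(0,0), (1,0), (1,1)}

The schema corresponds to density: ∀x ∀y (Rxy → ∃z (Rxz ∧ Rzy)).
G1: fails — R31 but no z with R3z and Rz1.
G2: fails — Rus but no z with Ruz and Rzs.
G3: ✓.
Valid on: G3.

G3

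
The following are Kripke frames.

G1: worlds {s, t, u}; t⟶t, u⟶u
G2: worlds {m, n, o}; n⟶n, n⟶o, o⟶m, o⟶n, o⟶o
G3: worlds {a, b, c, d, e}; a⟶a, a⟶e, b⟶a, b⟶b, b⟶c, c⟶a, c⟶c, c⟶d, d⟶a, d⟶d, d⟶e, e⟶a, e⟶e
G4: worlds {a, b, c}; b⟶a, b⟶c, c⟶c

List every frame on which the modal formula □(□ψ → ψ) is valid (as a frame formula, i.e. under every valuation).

Frame correspondent (Sahlqvist): ∀x ∀y (Rxy → Ryy) — i.e. shift-reflexivity.
G1: satisfies the condition.
G2: fails — Rom but not Rmm.
G3: satisfies the condition.
G4: fails — Rba but not Raa.
Valid on: G1, G3.

G1, G3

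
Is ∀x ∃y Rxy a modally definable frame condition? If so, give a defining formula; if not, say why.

The condition is seriality. A defining modal formula is □q → ◇q.
Suppose □q→◇q is valid. At any x set V(q)=W. Then □q at x, so ◇q at x, so x has a successor.

Yes, by □q → ◇q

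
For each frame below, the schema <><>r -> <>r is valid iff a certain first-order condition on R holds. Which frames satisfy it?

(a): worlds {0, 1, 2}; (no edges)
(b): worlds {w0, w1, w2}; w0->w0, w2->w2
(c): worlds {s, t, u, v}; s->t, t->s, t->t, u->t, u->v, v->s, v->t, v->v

(a), (b)

The schema corresponds to transitivity: forall x forall y forall z (Rxy & Ryz -> Rxz).
(a): satisfies the condition.
(b): satisfies the condition.
(c): fails — Ruv and Rvs but not Rus.
Valid on: (a), (b).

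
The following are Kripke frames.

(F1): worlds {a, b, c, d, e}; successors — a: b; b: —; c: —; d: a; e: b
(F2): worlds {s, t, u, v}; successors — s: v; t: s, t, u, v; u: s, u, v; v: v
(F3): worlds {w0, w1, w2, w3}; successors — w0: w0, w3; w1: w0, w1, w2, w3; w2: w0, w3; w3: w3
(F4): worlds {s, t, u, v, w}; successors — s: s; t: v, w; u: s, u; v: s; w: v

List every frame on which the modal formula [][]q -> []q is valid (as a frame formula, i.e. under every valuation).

This is the axiom for density; its first-order frame correspondent is forall x forall y (Rxy -> exists z (Rxz & Rzy)).
(F1): fails — Rab but no z with Raz and Rzb.
(F2): satisfies the condition.
(F3): satisfies the condition.
(F4): fails — Rtw but no z with Rtz and Rzw.

(F2), (F3)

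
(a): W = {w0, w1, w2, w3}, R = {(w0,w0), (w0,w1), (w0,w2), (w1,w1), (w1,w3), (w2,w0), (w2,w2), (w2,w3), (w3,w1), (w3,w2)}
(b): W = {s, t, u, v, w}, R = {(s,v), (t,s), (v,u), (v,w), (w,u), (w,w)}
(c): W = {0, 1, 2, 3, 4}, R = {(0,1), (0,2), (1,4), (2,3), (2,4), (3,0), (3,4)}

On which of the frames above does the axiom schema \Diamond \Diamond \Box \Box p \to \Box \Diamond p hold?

This is the axiom for a generalized confluence (Geach) condition; its first-order frame correspondent is \forall x \forall y \forall z ((x R^2 y \wedge xRz) \to \exists w (y R^2 w \wedge zRw)).
(a): condition met.
(b): fails — sR²u, sRv but no w* with uR²w* and vRw*.
(c): fails — 0R²3, 0R1 but no w with 3R²w and 1Rw.

(a)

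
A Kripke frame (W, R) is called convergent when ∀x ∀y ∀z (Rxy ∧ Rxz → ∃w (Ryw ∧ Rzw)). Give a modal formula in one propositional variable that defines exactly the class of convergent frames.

◇□p → □◇p

The condition is convergence. The .2 schema ◇□p → □◇p defines it.
Suppose ◇□p→□◇p is valid. Take Rxy, Rxz and set V(p)={w : Ryw}. Then □p at y so ◇□p at x, so □◇p at x, so ◇p at z, giving w with Rzw and Ryw.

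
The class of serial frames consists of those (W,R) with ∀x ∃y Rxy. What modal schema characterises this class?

□p → ◇p

This is seriality; the standard corresponding axiom is D: □p → ◇p.
Suppose □p→◇p is valid. At any x set V(p)=W. Then □p at x, so ◇p at x, so x has a successor.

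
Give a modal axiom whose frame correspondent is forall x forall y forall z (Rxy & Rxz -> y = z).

The condition is partial functionality. The CD schema ◇p → □p defines it.
Suppose ◇p→□p is valid. Take Rxy, Rxz and set V(p)={y}. Then ◇p at x, so □p at x, so p at z, i.e. z=y.

◇p → □p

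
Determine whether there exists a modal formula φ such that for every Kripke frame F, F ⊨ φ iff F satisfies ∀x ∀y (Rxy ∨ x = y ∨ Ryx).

No

Any modally definable frame class is closed under disjoint unions.
Take 3 disjoint single-world reflexive frames: each is trivially connected, but their disjoint union has 3 worlds with no edge between distinct components, so it is not connected.
So the class is not modally definable.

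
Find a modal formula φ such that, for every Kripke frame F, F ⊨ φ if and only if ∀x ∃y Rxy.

The condition is seriality. The D schema □q → ◇q defines it.
Suppose □q→◇q is valid. At any x set V(q)=W. Then □q at x, so ◇q at x, so x has a successor.

□q → ◇q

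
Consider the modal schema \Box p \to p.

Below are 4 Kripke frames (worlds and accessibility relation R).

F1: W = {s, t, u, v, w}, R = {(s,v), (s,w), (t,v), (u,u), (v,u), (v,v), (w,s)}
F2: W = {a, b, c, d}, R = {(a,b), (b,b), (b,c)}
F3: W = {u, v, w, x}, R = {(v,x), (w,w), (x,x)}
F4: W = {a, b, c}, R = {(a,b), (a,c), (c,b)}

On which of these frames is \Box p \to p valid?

The schema corresponds to reflexivity: \forall x Rxx.
F1: fails — world s does not see itself.
F2: fails — world a does not see itself.
F3: fails — world u does not see itself.
F4: fails — world a does not see itself.
Valid on no frame.

none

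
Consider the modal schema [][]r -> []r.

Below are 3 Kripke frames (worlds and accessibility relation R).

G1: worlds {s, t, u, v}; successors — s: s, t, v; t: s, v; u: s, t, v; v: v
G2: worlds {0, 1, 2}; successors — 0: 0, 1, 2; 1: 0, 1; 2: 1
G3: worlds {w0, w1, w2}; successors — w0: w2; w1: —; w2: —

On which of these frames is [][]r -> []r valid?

G1, G2

The schema corresponds to density: forall x forall y (Rxy -> exists z (Rxz & Rzy)).
G1: satisfies the condition.
G2: satisfies the condition.
G3: fails — Rw0w2 but no z with Rw0z and Rzw2.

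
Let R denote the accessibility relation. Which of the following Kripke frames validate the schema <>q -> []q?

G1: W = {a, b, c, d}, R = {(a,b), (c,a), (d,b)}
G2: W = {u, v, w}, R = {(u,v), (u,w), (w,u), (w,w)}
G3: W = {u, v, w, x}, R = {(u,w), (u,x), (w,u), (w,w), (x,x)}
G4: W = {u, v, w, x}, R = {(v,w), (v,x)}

This is the axiom for partial functionality; its first-order frame correspondent is forall x forall y forall z (Rxy & Rxz -> y = z).
G1: ✓.
G2: fails — u sees both v and w.
G3: fails — u sees both w and x.
G4: fails — v sees both w and x.

G1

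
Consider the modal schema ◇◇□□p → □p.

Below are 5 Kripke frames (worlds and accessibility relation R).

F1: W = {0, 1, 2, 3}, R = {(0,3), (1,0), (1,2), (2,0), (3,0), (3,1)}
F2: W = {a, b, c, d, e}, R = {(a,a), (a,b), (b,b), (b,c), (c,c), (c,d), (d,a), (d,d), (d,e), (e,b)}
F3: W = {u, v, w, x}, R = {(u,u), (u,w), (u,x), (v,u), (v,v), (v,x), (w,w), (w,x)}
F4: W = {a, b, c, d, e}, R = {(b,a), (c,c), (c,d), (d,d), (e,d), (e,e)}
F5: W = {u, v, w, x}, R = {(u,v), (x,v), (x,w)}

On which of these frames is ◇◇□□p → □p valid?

This is the axiom for a generalized confluence (Geach) condition; its first-order frame correspondent is ∀x ∀y ∀z ((xR²y ∧ xRz) → ∃w (yR²w ∧ z = w)).
F1: fails — 0R²0, 0R3 but no w with 0R²w and 3=w.
F2: fails — aR²b, aRa but no w with bR²w and a=w.
F3: fails — uR²w, uRu but no t with wR²t and u=t.
F4: fails — cR²d, cRc but no w with dR²w and c=w.
F5: holds.

F5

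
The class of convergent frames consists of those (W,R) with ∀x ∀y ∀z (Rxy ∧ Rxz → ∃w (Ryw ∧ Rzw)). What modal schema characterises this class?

◇□s → □◇s

This is convergence; the standard corresponding axiom is .2: ◇□s → □◇s.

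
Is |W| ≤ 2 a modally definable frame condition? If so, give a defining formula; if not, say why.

Modal frame validity is preserved under disjoint unions.
Any modal formula valid on each of 3 disjoint one-world frames is valid on their disjoint union (validity is preserved under disjoint unions). Each one-world frame has |W|=1≤2, but the union has |W|=3.
So no modal formula (or set of formulas) defines exactly the |W|≤2 frames.

No — not modally definable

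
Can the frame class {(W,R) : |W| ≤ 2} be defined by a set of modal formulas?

No

If a class were modally definable it would be closed under disjoint unions (Goldblatt–Thomason).
Any modal formula valid on each of 3 disjoint one-world frames is valid on their disjoint union (validity is preserved under disjoint unions). Each one-world frame has |W|=1≤2, but the union has |W|=3.
So no modal formula (or set of formulas) defines exactly the |W|≤2 frames.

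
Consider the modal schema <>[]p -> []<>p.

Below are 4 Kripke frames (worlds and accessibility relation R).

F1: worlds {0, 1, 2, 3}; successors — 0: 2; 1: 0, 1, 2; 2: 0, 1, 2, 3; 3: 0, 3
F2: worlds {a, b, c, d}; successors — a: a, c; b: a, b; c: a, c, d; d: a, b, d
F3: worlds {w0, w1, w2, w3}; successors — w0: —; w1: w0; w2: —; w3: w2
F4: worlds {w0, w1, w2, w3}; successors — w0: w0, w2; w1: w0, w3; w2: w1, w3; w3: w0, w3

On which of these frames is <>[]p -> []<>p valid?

F2

Frame correspondent (Sahlqvist): forall x forall y forall z (Rxy & Rxz -> exists w (Ryw & Rzw)) — i.e. convergence.
F1: fails — R23 and R20 but 3 and 0 have no common successor.
F2: holds.
F3: fails — Rw1w0 and Rw1w0 but w0 and w0 have no common successor.
F4: fails — Rw0w2 and Rw0w0 but w2 and w0 have no common successor.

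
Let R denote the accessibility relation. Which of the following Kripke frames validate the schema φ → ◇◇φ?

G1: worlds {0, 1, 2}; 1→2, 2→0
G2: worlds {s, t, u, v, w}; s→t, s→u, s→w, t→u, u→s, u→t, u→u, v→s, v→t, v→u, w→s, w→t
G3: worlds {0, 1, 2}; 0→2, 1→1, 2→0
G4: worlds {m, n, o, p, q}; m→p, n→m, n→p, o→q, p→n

This is the axiom for a generalized confluence (Geach) condition; its first-order frame correspondent is ∀x ∃w (x = w ∧ xR²w).
G1: fails — at 0 but no w with 0=w and 0R²w.
G2: fails — at v but no w* with v=w* and vR²w*.
G3: condition met.
G4: fails — at m but no w with m=w and mR²w.
Valid on: G3.

G3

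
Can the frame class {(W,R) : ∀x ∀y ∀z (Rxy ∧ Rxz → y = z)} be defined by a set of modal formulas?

Yes, by ◇r → □r

The condition is partial functionality. A defining modal formula is ◇r → □r.
Suppose ◇r→□r is valid. Take Rxy, Rxz and set V(r)={y}. Then ◇r at x, so □r at x, so r at z, i.e. z=y.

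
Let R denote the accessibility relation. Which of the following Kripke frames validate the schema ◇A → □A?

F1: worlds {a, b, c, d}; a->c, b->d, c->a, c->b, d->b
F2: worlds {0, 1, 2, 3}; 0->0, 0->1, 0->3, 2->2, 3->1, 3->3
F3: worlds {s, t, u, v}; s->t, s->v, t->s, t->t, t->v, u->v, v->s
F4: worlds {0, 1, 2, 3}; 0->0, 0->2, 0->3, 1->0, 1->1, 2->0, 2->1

Frame correspondent (Sahlqvist): ∀x ∀y ∀z (Rxy ∧ Rxz → y = z) — i.e. partial functionality.
F1: fails — c sees both a and b.
F2: fails — 0 sees both 0 and 1.
F3: fails — s sees both t and v.
F4: fails — 0 sees both 0 and 2.
Valid on no frame.

none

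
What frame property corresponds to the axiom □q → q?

reflexivity: ∀x Rxx

Suppose □q→q is valid. At any x set V(q)={w : Rxw}. Then □q holds at x, so q holds at x, i.e. Rxx.
The converse is a direct semantic check.
So the correspondent is reflexivity.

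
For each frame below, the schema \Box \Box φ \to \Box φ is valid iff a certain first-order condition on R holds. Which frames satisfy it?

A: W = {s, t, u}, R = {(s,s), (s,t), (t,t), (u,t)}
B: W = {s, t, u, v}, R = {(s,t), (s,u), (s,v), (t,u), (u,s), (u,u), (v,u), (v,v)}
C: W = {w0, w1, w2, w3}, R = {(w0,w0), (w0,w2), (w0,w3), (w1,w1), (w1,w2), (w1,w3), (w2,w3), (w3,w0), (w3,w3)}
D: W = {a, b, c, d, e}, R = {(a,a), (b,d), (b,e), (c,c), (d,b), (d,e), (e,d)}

A, C

The schema corresponds to density: \forall x \forall y (Rxy \to \exists z (Rxz \wedge Rzy)).
A: satisfies the condition.
B: fails — Rst but no z with Rsz and Rzt.
C: satisfies the condition.
D: fails — Red but no z with Rez and Rzd.
Valid on: A, C.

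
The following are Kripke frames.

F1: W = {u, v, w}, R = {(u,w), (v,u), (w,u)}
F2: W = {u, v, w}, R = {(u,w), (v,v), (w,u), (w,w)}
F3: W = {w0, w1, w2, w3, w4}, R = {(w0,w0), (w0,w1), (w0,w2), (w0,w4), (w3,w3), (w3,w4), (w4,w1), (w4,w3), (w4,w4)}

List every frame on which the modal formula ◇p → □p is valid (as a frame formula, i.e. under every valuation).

This is the axiom for partial functionality; its first-order frame correspondent is ∀x ∀y ∀z (Rxy ∧ Rxz → y = z).
F1: holds.
F2: fails — w sees both u and w.
F3: fails — w0 sees both w0 and w1.

F1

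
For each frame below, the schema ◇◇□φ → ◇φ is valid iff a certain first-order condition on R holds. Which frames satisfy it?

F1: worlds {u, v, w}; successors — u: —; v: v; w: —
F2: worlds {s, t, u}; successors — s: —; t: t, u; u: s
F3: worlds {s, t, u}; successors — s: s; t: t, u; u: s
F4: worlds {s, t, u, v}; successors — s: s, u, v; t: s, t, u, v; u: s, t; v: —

F1

The schema corresponds to a generalized confluence (Geach) condition: ∀x ∀y (xR²y → ∃w (yRw ∧ xRw)).
F1: ✓.
F2: fails — tR²s but no w with sRw and tRw.
F3: fails — tR²s but no w with sRw and tRw.
F4: fails — sR²v but no w with vRw and sRw.
Valid on: F1.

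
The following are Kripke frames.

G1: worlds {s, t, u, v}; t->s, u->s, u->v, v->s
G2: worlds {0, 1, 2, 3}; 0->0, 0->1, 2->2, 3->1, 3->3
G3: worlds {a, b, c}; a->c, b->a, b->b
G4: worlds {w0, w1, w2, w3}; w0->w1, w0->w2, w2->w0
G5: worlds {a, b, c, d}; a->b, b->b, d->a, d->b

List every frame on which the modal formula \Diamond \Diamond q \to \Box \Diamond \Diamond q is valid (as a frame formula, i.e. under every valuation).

Frame correspondent (Sahlqvist): \forall x \forall y \forall z ((x R^2 y \wedge xRz) \to \exists w (y = w \wedge z R^2 w)) — i.e. a generalized confluence (Geach) condition.
G1: fails — uR²s, uRs but no w with s=w and sR²w.
G2: fails — 0R²0, 0R1 but no w with 0=w and 1R²w.
G3: fails — bR²a, bRa but no w with a=w and aR²w.
G4: fails — w0R²w0, w0Rw1 but no w with w0=w and w1R²w.
G5: condition met.

G5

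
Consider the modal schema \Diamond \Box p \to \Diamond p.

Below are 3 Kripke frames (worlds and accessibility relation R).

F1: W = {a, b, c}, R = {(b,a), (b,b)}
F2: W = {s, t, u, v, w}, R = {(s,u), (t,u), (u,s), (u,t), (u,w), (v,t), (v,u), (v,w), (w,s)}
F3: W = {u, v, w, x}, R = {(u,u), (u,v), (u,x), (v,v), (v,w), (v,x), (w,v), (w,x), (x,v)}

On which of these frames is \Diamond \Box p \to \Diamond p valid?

F3

This is the axiom for a generalized confluence (Geach) condition; its first-order frame correspondent is \forall x \forall y (xRy \to \exists w (yRw \wedge xRw)).
F1: fails — bRa but no w with aRw and bRw.
F2: fails — sRu but no w* with uRw* and sRw*.
F3: holds.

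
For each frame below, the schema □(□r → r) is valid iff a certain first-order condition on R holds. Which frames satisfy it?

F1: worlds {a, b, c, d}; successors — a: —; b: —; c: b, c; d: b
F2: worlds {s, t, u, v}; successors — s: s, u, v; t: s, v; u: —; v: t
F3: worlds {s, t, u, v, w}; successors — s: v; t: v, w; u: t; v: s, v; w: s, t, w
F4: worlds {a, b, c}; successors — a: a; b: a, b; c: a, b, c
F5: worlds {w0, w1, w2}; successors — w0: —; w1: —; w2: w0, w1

F4

The schema corresponds to shift-reflexivity: ∀x ∀y (Rxy → Ryy).
F1: fails — Rdb but not Rbb.
F2: fails — Rtv but not Rvv.
F3: fails — Rwt but not Rtt.
F4: holds.
F5: fails — Rw2w0 but not Rw0w0.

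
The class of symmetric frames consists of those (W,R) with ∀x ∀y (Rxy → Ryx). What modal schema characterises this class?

The condition is symmetry. The B schema q → □◇q defines it.
Suppose q→□◇q is valid. Take Rxy and set V(q)={x}. Then q at x, so □◇q at x, so ◇q at y, so some z with Ryz has q; z=x, i.e. Ryx.

q → □◇q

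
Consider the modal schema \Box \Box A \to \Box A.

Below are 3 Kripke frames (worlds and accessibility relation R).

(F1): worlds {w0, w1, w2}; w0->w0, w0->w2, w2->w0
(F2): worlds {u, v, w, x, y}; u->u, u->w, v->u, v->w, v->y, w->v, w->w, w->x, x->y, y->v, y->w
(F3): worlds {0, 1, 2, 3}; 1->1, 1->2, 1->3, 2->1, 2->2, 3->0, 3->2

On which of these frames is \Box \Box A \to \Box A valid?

(F1)

This is the axiom for density; its first-order frame correspondent is \forall x \forall y (Rxy \to \exists z (Rxz \wedge Rzy)).
(F1): ✓.
(F2): fails — Rvy but no z with Rvz and Rzy.
(F3): fails — R30 but no z with R3z and Rz0.
Valid on: (F1).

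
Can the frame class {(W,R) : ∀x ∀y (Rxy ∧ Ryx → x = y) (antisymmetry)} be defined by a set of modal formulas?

No

Modal frame validity is preserved under surjective bounded morphisms.
The 8-cycle (worlds w0,w1,w2,w3,w4,w5,w6,w7 with w0→w1→w2→w3→w4→w5→w6→w7→w0) is antisymmetric. Sending even-indexed worlds to s and odd-indexed worlds to t is a surjective bounded morphism onto the two-world frame with s↔t, which is not antisymmetric.
So no modal formula (or set of formulas) defines exactly the antisymmetric frames.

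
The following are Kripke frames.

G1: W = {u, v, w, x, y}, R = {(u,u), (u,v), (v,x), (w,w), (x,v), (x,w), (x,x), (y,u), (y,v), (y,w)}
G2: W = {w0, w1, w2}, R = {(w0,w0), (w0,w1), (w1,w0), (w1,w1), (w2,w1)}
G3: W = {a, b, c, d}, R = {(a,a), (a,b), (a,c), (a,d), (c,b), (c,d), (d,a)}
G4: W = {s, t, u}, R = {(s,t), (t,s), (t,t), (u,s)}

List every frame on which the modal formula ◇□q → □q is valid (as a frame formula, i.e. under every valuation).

G2

The schema corresponds to the Euclidean property: ∀x ∀y ∀z (Rxy ∧ Rxz → Ryz).
G1: fails — Ruv and Ruv but not Rvv.
G2: ✓.
G3: fails — Rab and Rab but not Rbb.
G4: fails — Rts and Rts but not Rss.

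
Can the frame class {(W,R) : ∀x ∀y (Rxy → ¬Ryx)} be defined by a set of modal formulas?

No — not modally definable

Modal frame validity is preserved under surjective bounded morphisms.
The 4-cycle (worlds a,b,c,d with a→b→c→d→a) is asymmetric. Mapping every world to a single reflexive point • is a surjective bounded morphism, and the reflexive point is not asymmetric (R•• but asymmetry requires ¬R••).
Hence asymmetry is not modally definable.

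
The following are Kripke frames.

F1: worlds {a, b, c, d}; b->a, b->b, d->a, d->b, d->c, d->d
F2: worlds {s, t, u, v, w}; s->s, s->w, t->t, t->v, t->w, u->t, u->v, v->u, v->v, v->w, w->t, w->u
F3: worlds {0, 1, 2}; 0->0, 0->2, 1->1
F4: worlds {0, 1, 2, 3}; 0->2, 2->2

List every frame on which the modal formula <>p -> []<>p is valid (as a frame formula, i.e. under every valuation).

F4

The schema corresponds to the Euclidean property: forall x forall y forall z (Rxy & Rxz -> Ryz).
F1: fails — Rba and Rbb but not Rab.
F2: fails — Rsw and Rsw but not Rww.
F3: fails — R02 and R00 but not R20.
F4: holds.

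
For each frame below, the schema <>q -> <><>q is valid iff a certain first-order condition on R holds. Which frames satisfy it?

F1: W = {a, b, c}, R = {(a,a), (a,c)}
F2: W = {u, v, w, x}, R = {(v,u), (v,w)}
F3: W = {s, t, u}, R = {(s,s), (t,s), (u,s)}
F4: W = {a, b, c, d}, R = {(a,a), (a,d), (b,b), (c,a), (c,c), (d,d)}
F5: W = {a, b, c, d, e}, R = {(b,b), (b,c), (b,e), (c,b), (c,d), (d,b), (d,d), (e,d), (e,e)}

This is the axiom for a generalized confluence (Geach) condition; its first-order frame correspondent is forall x forall y (xRy -> exists w (y = w & x R^2 w)).
F1: holds.
F2: fails — vRu but no t with u=t and vR²t.
F3: holds.
F4: holds.
F5: holds.
Valid on: F1, F3, F4, F5.

F1, F3, F4, F5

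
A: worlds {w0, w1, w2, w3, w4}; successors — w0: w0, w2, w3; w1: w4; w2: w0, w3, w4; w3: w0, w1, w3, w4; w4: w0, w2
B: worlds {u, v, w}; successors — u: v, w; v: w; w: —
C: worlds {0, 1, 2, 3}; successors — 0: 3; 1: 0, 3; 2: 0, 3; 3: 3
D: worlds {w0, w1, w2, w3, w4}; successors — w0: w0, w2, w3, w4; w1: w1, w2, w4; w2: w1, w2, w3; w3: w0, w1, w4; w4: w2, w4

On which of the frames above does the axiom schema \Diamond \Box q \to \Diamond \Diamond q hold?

A, C, D

This is the axiom for a generalized confluence (Geach) condition; its first-order frame correspondent is \forall x \forall y (xRy \to \exists w (yRw \wedge x R^2 w)).
A: ✓.
B: fails — uRw but no t with wRt and uR²t.
C: ✓.
D: ✓.
Valid on: A, C, D.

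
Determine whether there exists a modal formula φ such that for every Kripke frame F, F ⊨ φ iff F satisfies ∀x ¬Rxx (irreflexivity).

If a class were modally definable it would be closed under surjective bounded morphisms (Goldblatt–Thomason).
The 2-cycle (worlds 0,1 with 0→1→0) is irreflexive, and the map sending every world to a single reflexive point • is a surjective bounded morphism (forth: every edge maps to (•,•); back: every world has a successor). So any modal formula valid on the 2-cycle is also valid on the reflexive point, which is not irreflexive.
So the class is not modally definable.

No — not modally definable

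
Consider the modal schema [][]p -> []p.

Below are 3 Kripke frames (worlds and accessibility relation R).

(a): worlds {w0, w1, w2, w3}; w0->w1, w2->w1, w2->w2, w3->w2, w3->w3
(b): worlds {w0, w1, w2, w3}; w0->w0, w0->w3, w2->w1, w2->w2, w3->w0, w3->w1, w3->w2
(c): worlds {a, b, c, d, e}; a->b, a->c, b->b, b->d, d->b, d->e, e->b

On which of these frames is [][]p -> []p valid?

(b)

This is the axiom for density; its first-order frame correspondent is forall x forall y (Rxy -> exists z (Rxz & Rzy)).
(a): fails — Rw0w1 but no z with Rw0z and Rzw1.
(b): ✓.
(c): fails — Rde but no z with Rdz and Rze.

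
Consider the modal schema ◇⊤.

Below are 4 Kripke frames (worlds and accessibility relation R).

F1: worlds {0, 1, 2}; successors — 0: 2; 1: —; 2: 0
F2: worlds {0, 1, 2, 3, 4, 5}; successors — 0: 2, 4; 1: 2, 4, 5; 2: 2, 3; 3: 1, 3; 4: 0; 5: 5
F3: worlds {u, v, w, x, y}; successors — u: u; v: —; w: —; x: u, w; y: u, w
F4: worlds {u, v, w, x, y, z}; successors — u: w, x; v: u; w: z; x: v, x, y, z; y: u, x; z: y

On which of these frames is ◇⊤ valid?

Frame correspondent (Sahlqvist): ∀x ∃y Rxy — i.e. seriality.
F1: fails — world 1 has no successor.
F2: ✓.
F3: fails — world v has no successor.
F4: ✓.

F2, F4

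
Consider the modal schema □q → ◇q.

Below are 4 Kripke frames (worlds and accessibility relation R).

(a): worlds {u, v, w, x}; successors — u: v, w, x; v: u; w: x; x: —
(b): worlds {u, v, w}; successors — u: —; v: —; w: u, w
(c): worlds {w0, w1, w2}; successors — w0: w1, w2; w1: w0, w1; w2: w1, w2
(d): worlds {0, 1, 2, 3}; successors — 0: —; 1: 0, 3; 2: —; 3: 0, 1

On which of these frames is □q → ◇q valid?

Frame correspondent (Sahlqvist): ∀x ∃y Rxy — i.e. seriality.
(a): fails — world x has no successor.
(b): fails — world u has no successor.
(c): satisfies the condition.
(d): fails — world 0 has no successor.
Valid on: (c).

(c)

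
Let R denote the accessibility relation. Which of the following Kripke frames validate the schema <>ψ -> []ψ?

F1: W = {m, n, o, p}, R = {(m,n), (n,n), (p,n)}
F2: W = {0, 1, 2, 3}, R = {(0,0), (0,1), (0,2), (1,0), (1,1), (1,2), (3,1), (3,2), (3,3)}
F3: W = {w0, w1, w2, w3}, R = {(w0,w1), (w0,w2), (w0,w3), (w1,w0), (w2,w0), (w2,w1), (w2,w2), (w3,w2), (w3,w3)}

The schema corresponds to partial functionality: forall x forall y forall z (Rxy & Rxz -> y = z).
F1: ✓.
F2: fails — 0 sees both 0 and 1.
F3: fails — w0 sees both w1 and w2.

F1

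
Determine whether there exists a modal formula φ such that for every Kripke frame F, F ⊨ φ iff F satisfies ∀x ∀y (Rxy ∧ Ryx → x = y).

No

If a class were modally definable it would be closed under surjective bounded morphisms (Goldblatt–Thomason).
The 6-cycle (worlds s,t,u,v,w,x with s→t→u→v→w→x→s) is antisymmetric. Sending even-indexed worlds to • and odd-indexed worlds to ∘ is a surjective bounded morphism onto the two-world frame with •↔∘, which is not antisymmetric.
So no modal formula (or set of formulas) defines exactly the antisymmetric frames.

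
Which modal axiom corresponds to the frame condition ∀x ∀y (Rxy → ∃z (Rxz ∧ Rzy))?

This is density; the standard corresponding axiom is C4: □□s → □s.
Suppose □□s→□s is valid. Take Rxy and set V(s)={w : xR²w}. Then □□s at x, so □s at x, so s at y, i.e. ∃z(Rxz∧Rzy).

□□s → □s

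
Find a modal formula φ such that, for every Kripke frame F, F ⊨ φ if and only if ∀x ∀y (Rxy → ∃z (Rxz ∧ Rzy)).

□□ψ → □ψ

The condition is density. The C4 schema □□ψ → □ψ defines it.
Suppose □□ψ→□ψ is valid. Take Rxy and set V(ψ)={w : xR²w}. Then □□ψ at x, so □ψ at x, so ψ at y, i.e. ∃z(Rxz∧Rzy).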